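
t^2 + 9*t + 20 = (t + 4)*(t + 5)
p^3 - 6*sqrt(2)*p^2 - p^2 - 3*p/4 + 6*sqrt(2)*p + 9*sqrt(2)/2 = (p - 3/2)*(p + 1/2)*(p - 6*sqrt(2))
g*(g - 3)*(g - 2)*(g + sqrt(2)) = g^4 - 5*g^3 + sqrt(2)*g^3 - 5*sqrt(2)*g^2 + 6*g^2 + 6*sqrt(2)*g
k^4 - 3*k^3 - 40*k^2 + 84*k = k*(k - 7)*(k - 2)*(k + 6)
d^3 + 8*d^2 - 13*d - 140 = (d - 4)*(d + 5)*(d + 7)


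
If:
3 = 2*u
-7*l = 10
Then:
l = -10/7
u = 3/2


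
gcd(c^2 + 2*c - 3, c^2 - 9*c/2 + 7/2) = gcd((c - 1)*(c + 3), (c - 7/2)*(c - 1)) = c - 1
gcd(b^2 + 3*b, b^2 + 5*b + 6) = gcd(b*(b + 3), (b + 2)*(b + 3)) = b + 3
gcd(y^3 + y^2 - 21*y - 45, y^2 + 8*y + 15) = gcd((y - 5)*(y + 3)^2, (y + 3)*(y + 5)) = y + 3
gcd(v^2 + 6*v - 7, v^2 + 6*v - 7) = v^2 + 6*v - 7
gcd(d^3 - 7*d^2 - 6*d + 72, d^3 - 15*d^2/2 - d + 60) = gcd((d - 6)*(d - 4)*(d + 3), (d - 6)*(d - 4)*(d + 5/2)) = d^2 - 10*d + 24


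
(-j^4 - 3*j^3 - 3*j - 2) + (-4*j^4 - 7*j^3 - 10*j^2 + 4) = -5*j^4 - 10*j^3 - 10*j^2 - 3*j + 2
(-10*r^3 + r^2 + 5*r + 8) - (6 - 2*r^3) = -8*r^3 + r^2 + 5*r + 2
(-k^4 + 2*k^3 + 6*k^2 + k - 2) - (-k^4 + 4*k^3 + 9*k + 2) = -2*k^3 + 6*k^2 - 8*k - 4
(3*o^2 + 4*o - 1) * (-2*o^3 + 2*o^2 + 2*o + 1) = -6*o^5 - 2*o^4 + 16*o^3 + 9*o^2 + 2*o - 1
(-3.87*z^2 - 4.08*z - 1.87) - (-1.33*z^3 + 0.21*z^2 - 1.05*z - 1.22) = 1.33*z^3 - 4.08*z^2 - 3.03*z - 0.65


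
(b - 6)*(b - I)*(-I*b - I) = -I*b^3 - b^2 + 5*I*b^2 + 5*b + 6*I*b + 6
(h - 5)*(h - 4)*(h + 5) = h^3 - 4*h^2 - 25*h + 100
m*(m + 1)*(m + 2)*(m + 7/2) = m^4 + 13*m^3/2 + 25*m^2/2 + 7*m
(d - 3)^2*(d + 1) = d^3 - 5*d^2 + 3*d + 9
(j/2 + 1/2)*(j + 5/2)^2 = j^3/2 + 3*j^2 + 45*j/8 + 25/8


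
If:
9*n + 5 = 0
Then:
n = -5/9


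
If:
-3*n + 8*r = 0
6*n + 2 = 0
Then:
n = -1/3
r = -1/8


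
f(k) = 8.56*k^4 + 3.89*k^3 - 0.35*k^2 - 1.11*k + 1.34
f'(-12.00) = -57478.95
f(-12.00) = 170742.50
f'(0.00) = -1.11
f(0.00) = 1.34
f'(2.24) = 440.72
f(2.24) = 256.33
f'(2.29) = 469.67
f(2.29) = 279.08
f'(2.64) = 708.38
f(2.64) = 483.35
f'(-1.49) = -87.42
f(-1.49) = 31.54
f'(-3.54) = -1371.34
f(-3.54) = 1172.59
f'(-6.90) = -10688.82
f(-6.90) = 18117.49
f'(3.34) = 1402.51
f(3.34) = 1203.94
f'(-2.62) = -534.97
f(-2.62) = 335.23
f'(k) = 34.24*k^3 + 11.67*k^2 - 0.7*k - 1.11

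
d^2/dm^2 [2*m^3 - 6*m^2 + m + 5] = 12*m - 12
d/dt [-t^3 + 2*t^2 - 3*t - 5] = -3*t^2 + 4*t - 3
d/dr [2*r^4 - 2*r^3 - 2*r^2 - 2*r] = 8*r^3 - 6*r^2 - 4*r - 2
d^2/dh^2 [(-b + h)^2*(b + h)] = -2*b + 6*h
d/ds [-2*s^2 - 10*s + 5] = -4*s - 10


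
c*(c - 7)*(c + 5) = c^3 - 2*c^2 - 35*c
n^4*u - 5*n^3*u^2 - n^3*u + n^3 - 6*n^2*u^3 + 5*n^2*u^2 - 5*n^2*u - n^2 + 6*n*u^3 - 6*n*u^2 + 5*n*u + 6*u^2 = (n - 1)*(n - 6*u)*(n + u)*(n*u + 1)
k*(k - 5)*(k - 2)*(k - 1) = k^4 - 8*k^3 + 17*k^2 - 10*k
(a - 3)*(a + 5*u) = a^2 + 5*a*u - 3*a - 15*u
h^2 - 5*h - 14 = (h - 7)*(h + 2)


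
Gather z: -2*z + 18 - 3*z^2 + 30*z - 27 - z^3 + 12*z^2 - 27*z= -z^3 + 9*z^2 + z - 9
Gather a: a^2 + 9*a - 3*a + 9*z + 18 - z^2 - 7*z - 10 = a^2 + 6*a - z^2 + 2*z + 8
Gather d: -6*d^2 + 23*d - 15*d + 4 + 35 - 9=-6*d^2 + 8*d + 30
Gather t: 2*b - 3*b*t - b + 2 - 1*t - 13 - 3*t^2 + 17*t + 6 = b - 3*t^2 + t*(16 - 3*b) - 5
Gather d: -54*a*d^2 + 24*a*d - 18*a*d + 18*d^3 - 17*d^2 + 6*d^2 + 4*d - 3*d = 18*d^3 + d^2*(-54*a - 11) + d*(6*a + 1)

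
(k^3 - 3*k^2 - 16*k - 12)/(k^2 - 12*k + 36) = (k^2 + 3*k + 2)/(k - 6)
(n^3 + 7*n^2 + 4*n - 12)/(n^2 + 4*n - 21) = (n^3 + 7*n^2 + 4*n - 12)/(n^2 + 4*n - 21)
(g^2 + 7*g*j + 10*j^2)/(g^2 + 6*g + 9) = (g^2 + 7*g*j + 10*j^2)/(g^2 + 6*g + 9)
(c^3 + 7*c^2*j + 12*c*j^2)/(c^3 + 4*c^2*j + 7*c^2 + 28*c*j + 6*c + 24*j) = c*(c + 3*j)/(c^2 + 7*c + 6)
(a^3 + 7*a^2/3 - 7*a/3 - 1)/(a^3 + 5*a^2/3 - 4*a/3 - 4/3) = (3*a^2 + 10*a + 3)/(3*a^2 + 8*a + 4)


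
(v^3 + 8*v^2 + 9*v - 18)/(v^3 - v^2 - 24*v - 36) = (v^2 + 5*v - 6)/(v^2 - 4*v - 12)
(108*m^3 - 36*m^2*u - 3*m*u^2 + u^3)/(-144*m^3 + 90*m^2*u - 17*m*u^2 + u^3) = (6*m + u)/(-8*m + u)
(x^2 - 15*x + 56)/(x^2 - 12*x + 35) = (x - 8)/(x - 5)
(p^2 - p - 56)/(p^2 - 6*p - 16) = (p + 7)/(p + 2)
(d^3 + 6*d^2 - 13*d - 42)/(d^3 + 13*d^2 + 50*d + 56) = (d - 3)/(d + 4)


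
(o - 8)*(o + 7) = o^2 - o - 56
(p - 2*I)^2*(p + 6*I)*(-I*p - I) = -I*p^4 + 2*p^3 - I*p^3 + 2*p^2 - 20*I*p^2 - 24*p - 20*I*p - 24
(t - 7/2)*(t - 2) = t^2 - 11*t/2 + 7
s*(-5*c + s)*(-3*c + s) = 15*c^2*s - 8*c*s^2 + s^3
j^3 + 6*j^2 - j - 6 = (j - 1)*(j + 1)*(j + 6)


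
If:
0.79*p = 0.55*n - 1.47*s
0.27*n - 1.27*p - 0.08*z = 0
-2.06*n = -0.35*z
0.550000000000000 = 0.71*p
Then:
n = -4.90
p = 0.77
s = -2.25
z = -28.83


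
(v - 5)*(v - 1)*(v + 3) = v^3 - 3*v^2 - 13*v + 15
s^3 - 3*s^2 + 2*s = s*(s - 2)*(s - 1)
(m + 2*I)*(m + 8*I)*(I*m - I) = I*m^3 - 10*m^2 - I*m^2 + 10*m - 16*I*m + 16*I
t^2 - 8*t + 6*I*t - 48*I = (t - 8)*(t + 6*I)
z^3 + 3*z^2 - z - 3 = (z - 1)*(z + 1)*(z + 3)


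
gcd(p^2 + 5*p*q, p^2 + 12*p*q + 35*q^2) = p + 5*q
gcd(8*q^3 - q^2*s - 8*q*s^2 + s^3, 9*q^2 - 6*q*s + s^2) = 1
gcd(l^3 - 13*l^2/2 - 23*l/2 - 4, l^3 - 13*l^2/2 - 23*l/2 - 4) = l^3 - 13*l^2/2 - 23*l/2 - 4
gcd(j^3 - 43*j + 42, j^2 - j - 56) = j + 7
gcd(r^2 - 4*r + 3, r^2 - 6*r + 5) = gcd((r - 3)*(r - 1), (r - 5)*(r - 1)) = r - 1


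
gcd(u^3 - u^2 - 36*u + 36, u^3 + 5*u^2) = 1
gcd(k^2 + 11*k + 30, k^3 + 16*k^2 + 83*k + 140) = k + 5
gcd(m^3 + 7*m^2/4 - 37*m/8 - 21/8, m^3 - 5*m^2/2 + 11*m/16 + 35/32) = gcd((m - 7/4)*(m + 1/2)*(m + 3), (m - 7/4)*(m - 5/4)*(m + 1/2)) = m^2 - 5*m/4 - 7/8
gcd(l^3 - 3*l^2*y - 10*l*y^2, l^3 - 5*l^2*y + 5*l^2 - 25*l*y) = -l^2 + 5*l*y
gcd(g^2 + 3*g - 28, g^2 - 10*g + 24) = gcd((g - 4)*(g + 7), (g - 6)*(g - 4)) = g - 4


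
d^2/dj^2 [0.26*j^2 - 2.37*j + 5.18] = 0.520000000000000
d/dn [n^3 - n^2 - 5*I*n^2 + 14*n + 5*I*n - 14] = 3*n^2 - 2*n - 10*I*n + 14 + 5*I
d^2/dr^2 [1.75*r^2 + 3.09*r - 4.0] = 3.50000000000000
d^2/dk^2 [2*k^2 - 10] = 4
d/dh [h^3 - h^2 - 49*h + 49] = 3*h^2 - 2*h - 49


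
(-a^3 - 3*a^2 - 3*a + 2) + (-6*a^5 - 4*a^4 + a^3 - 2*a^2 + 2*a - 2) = -6*a^5 - 4*a^4 - 5*a^2 - a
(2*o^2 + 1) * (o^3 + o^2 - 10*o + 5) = 2*o^5 + 2*o^4 - 19*o^3 + 11*o^2 - 10*o + 5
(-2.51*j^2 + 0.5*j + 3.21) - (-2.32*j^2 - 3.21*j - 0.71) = -0.19*j^2 + 3.71*j + 3.92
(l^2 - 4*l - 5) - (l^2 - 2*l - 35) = 30 - 2*l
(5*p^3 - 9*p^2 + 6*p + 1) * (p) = 5*p^4 - 9*p^3 + 6*p^2 + p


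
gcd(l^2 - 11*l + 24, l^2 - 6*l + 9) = l - 3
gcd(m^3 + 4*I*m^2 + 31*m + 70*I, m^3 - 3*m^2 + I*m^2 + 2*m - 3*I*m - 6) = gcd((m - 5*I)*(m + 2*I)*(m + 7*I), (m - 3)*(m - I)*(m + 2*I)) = m + 2*I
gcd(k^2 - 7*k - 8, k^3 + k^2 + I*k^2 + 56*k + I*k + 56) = k + 1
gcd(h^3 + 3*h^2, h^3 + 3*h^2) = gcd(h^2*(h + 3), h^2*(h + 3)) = h^3 + 3*h^2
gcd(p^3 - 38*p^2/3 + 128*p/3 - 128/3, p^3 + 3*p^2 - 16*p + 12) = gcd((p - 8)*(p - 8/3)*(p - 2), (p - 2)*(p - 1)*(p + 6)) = p - 2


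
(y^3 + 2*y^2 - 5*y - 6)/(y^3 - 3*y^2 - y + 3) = (y^2 + y - 6)/(y^2 - 4*y + 3)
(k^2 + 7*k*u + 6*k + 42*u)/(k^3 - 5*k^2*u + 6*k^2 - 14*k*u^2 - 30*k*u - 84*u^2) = (-k - 7*u)/(-k^2 + 5*k*u + 14*u^2)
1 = 1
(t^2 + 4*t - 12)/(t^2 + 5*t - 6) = (t - 2)/(t - 1)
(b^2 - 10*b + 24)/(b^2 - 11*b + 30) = (b - 4)/(b - 5)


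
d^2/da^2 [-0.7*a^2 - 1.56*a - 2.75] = -1.40000000000000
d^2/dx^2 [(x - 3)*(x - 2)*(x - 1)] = 6*x - 12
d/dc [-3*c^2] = -6*c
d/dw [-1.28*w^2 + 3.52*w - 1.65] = 3.52 - 2.56*w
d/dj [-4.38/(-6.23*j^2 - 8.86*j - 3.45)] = (-54.5748*j - 38.8068)/(6.23*j^2 + 8.86*j + 3.45)^2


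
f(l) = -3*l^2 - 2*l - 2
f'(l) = -6*l - 2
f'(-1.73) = 8.38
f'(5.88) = -37.28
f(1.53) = -12.08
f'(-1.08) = 4.48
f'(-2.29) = 11.74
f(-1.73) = -7.52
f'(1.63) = -11.78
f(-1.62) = -6.63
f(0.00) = -2.00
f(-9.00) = -227.00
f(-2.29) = -13.15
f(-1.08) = -3.34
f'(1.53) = -11.18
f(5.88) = -117.48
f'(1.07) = -8.42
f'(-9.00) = 52.00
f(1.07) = -7.57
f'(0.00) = -2.00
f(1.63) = -13.23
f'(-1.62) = 7.72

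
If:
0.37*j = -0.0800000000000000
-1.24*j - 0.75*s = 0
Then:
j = -0.22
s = 0.36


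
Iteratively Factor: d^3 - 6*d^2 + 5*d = (d - 5)*(d^2 - d) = d*(d - 5)*(d - 1)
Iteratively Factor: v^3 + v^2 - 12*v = (v + 4)*(v^2 - 3*v) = (v - 3)*(v + 4)*(v)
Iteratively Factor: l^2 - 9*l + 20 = (l - 5)*(l - 4)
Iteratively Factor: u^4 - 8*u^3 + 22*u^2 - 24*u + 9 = (u - 3)*(u^3 - 5*u^2 + 7*u - 3) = (u - 3)*(u - 1)*(u^2 - 4*u + 3) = (u - 3)*(u - 1)^2*(u - 3)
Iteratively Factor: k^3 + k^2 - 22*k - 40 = (k - 5)*(k^2 + 6*k + 8) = (k - 5)*(k + 2)*(k + 4)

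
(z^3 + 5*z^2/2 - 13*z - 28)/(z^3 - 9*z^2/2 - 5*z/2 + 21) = (z + 4)/(z - 3)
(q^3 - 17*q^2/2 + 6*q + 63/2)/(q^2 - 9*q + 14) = (2*q^2 - 3*q - 9)/(2*(q - 2))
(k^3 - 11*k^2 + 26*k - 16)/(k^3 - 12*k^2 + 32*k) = (k^2 - 3*k + 2)/(k*(k - 4))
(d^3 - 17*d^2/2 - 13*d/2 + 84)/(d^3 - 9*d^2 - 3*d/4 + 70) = 2*(d + 3)/(2*d + 5)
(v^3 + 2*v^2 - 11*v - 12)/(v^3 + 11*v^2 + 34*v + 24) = (v - 3)/(v + 6)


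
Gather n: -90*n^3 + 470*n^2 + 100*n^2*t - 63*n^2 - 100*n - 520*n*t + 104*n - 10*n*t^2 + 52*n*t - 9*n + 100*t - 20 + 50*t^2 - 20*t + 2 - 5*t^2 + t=-90*n^3 + n^2*(100*t + 407) + n*(-10*t^2 - 468*t - 5) + 45*t^2 + 81*t - 18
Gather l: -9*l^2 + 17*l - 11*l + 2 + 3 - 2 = -9*l^2 + 6*l + 3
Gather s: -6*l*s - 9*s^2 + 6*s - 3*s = -9*s^2 + s*(3 - 6*l)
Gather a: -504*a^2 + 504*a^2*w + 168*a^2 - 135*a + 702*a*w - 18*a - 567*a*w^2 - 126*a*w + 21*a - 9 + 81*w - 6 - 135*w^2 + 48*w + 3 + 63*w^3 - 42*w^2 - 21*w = a^2*(504*w - 336) + a*(-567*w^2 + 576*w - 132) + 63*w^3 - 177*w^2 + 108*w - 12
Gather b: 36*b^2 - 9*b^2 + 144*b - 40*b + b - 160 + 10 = 27*b^2 + 105*b - 150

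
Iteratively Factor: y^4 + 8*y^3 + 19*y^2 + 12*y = (y + 3)*(y^3 + 5*y^2 + 4*y) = (y + 1)*(y + 3)*(y^2 + 4*y) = (y + 1)*(y + 3)*(y + 4)*(y)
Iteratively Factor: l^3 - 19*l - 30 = (l + 3)*(l^2 - 3*l - 10) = (l - 5)*(l + 3)*(l + 2)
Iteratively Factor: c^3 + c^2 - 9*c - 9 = (c + 3)*(c^2 - 2*c - 3) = (c - 3)*(c + 3)*(c + 1)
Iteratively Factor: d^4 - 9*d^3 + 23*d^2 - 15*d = (d - 3)*(d^3 - 6*d^2 + 5*d) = (d - 3)*(d - 1)*(d^2 - 5*d) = d*(d - 3)*(d - 1)*(d - 5)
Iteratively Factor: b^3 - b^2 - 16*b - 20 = (b + 2)*(b^2 - 3*b - 10) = (b - 5)*(b + 2)*(b + 2)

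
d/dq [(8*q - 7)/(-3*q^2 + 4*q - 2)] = 6*(4*q^2 - 7*q + 2)/(9*q^4 - 24*q^3 + 28*q^2 - 16*q + 4)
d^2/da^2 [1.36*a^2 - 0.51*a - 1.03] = 2.72000000000000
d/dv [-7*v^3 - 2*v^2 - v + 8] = -21*v^2 - 4*v - 1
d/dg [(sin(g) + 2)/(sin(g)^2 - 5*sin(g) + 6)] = (-4*sin(g) + cos(g)^2 + 15)*cos(g)/(sin(g)^2 - 5*sin(g) + 6)^2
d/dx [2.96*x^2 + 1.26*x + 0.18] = 5.92*x + 1.26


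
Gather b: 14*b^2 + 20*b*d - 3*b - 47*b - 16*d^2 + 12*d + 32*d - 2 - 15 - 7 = 14*b^2 + b*(20*d - 50) - 16*d^2 + 44*d - 24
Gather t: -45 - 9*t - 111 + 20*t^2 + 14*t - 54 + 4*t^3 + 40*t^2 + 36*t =4*t^3 + 60*t^2 + 41*t - 210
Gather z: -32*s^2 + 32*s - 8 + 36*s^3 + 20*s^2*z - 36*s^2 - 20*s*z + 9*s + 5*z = 36*s^3 - 68*s^2 + 41*s + z*(20*s^2 - 20*s + 5) - 8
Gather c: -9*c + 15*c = 6*c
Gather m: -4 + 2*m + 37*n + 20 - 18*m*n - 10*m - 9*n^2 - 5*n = m*(-18*n - 8) - 9*n^2 + 32*n + 16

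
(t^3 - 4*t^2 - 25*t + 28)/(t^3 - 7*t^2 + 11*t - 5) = (t^2 - 3*t - 28)/(t^2 - 6*t + 5)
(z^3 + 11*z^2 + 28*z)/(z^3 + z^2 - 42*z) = (z + 4)/(z - 6)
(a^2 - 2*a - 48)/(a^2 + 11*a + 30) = (a - 8)/(a + 5)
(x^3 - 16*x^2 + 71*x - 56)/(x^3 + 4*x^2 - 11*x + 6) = (x^2 - 15*x + 56)/(x^2 + 5*x - 6)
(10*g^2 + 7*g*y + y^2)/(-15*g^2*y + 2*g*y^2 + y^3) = (2*g + y)/(y*(-3*g + y))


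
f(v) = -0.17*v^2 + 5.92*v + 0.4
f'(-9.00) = 8.98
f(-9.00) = -66.65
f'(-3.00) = 6.94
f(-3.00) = -18.89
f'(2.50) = 5.07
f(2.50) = 14.14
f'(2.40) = 5.10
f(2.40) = 13.63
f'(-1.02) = 6.27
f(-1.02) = -5.82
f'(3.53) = 4.72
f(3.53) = 19.18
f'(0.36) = 5.80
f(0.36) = 2.51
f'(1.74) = 5.33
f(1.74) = 10.19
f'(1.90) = 5.27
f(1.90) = 11.03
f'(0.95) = 5.60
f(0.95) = 5.87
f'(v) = 5.92 - 0.34*v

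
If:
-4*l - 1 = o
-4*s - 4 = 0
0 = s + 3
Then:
No Solution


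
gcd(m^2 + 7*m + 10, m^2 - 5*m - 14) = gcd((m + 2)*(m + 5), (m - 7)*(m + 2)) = m + 2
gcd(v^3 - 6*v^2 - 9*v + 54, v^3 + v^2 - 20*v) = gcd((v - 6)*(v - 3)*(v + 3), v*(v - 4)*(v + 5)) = 1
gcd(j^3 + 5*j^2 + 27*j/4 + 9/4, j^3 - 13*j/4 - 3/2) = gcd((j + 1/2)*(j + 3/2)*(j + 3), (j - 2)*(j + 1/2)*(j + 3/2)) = j^2 + 2*j + 3/4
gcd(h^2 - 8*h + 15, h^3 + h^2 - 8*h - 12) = h - 3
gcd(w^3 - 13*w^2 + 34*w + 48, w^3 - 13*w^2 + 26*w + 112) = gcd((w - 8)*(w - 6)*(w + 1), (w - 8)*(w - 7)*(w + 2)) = w - 8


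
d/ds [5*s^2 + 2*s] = 10*s + 2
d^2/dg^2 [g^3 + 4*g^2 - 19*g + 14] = 6*g + 8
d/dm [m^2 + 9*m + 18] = 2*m + 9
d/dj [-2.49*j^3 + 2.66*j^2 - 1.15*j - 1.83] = -7.47*j^2 + 5.32*j - 1.15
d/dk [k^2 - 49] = 2*k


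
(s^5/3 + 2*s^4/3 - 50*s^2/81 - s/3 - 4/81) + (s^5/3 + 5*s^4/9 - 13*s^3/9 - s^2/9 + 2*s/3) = 2*s^5/3 + 11*s^4/9 - 13*s^3/9 - 59*s^2/81 + s/3 - 4/81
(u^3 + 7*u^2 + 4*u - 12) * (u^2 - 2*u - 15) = u^5 + 5*u^4 - 25*u^3 - 125*u^2 - 36*u + 180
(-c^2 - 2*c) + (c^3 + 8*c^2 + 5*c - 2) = c^3 + 7*c^2 + 3*c - 2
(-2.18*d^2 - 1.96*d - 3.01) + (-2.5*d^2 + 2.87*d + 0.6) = -4.68*d^2 + 0.91*d - 2.41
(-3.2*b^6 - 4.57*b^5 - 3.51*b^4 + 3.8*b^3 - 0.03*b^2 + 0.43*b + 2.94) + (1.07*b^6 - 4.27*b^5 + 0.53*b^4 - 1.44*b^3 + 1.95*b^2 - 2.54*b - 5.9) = -2.13*b^6 - 8.84*b^5 - 2.98*b^4 + 2.36*b^3 + 1.92*b^2 - 2.11*b - 2.96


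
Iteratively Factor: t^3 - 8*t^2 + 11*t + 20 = (t + 1)*(t^2 - 9*t + 20) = (t - 4)*(t + 1)*(t - 5)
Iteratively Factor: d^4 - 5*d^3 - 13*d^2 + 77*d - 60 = (d - 5)*(d^3 - 13*d + 12) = (d - 5)*(d - 1)*(d^2 + d - 12) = (d - 5)*(d - 1)*(d + 4)*(d - 3)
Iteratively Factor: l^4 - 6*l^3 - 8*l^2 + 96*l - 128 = (l - 4)*(l^3 - 2*l^2 - 16*l + 32) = (l - 4)*(l + 4)*(l^2 - 6*l + 8) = (l - 4)*(l - 2)*(l + 4)*(l - 4)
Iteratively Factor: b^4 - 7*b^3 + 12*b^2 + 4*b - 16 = (b - 2)*(b^3 - 5*b^2 + 2*b + 8) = (b - 4)*(b - 2)*(b^2 - b - 2) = (b - 4)*(b - 2)*(b + 1)*(b - 2)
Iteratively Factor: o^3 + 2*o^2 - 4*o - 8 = (o + 2)*(o^2 - 4) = (o + 2)^2*(o - 2)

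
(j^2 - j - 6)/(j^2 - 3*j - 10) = (j - 3)/(j - 5)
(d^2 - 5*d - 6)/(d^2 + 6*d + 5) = (d - 6)/(d + 5)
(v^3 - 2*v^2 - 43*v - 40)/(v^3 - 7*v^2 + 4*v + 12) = (v^2 - 3*v - 40)/(v^2 - 8*v + 12)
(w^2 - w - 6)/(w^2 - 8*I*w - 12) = (-w^2 + w + 6)/(-w^2 + 8*I*w + 12)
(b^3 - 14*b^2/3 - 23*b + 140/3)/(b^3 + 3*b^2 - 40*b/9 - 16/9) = 3*(3*b^2 - 26*b + 35)/(9*b^2 - 9*b - 4)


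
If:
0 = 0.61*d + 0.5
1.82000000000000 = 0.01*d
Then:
No Solution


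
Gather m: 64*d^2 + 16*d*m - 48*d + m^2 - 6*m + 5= 64*d^2 - 48*d + m^2 + m*(16*d - 6) + 5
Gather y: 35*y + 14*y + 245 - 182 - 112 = 49*y - 49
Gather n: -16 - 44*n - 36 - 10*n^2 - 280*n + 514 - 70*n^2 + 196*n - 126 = -80*n^2 - 128*n + 336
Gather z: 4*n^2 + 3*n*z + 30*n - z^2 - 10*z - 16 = 4*n^2 + 30*n - z^2 + z*(3*n - 10) - 16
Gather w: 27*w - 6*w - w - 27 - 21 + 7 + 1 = 20*w - 40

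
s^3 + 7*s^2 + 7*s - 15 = (s - 1)*(s + 3)*(s + 5)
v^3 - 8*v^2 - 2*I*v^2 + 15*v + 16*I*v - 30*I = (v - 5)*(v - 3)*(v - 2*I)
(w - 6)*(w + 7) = w^2 + w - 42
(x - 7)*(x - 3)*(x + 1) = x^3 - 9*x^2 + 11*x + 21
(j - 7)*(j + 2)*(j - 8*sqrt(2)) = j^3 - 8*sqrt(2)*j^2 - 5*j^2 - 14*j + 40*sqrt(2)*j + 112*sqrt(2)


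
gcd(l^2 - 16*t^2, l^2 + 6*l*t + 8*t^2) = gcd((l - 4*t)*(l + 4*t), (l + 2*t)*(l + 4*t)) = l + 4*t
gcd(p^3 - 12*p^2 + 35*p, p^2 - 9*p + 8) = 1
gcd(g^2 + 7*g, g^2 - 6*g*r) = g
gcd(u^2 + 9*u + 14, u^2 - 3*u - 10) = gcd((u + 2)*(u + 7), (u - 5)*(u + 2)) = u + 2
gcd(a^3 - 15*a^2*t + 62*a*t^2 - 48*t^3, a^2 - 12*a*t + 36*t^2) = -a + 6*t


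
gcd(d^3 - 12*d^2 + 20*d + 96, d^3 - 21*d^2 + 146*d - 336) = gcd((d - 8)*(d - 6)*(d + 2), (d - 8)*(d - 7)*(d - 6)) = d^2 - 14*d + 48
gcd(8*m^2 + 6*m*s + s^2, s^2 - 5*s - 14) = 1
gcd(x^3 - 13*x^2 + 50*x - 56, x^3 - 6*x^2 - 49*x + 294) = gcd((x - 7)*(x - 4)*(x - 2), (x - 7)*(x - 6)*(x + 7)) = x - 7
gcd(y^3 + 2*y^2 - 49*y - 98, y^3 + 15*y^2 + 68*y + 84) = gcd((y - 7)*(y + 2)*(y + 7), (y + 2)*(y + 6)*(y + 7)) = y^2 + 9*y + 14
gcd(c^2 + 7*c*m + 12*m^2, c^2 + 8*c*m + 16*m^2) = c + 4*m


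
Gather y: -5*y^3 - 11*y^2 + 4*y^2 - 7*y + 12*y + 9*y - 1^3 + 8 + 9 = -5*y^3 - 7*y^2 + 14*y + 16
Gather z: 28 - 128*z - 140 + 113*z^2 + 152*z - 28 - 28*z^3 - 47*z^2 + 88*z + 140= -28*z^3 + 66*z^2 + 112*z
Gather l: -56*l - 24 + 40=16 - 56*l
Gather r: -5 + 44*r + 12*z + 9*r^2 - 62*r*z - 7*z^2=9*r^2 + r*(44 - 62*z) - 7*z^2 + 12*z - 5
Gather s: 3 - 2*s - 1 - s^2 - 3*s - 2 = -s^2 - 5*s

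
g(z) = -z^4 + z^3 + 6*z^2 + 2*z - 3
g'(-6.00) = 902.00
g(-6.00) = -1311.00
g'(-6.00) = 902.00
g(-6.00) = -1311.00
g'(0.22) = 4.74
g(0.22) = -2.26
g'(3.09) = -50.29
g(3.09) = -1.19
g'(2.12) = 2.81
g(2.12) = 17.53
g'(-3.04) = 105.62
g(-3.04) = -67.13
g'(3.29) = -68.49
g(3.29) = -13.03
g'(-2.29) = 38.29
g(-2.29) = -15.62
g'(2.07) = 4.22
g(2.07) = 17.36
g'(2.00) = 6.00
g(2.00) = 17.00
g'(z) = -4*z^3 + 3*z^2 + 12*z + 2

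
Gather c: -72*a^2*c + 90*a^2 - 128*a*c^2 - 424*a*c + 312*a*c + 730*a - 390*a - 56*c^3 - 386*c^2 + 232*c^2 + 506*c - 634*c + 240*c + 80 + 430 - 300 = 90*a^2 + 340*a - 56*c^3 + c^2*(-128*a - 154) + c*(-72*a^2 - 112*a + 112) + 210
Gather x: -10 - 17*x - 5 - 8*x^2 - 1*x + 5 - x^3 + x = -x^3 - 8*x^2 - 17*x - 10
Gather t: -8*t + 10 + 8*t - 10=0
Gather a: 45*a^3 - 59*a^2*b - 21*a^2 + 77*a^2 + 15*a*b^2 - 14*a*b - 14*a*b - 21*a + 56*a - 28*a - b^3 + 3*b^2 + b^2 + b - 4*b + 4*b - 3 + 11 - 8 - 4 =45*a^3 + a^2*(56 - 59*b) + a*(15*b^2 - 28*b + 7) - b^3 + 4*b^2 + b - 4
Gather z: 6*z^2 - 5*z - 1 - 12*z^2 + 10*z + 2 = -6*z^2 + 5*z + 1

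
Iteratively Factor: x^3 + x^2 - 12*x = (x + 4)*(x^2 - 3*x) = (x - 3)*(x + 4)*(x)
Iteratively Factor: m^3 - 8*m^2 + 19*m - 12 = (m - 3)*(m^2 - 5*m + 4) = (m - 3)*(m - 1)*(m - 4)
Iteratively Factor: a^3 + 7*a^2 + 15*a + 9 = (a + 3)*(a^2 + 4*a + 3) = (a + 3)^2*(a + 1)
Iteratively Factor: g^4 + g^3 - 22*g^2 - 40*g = (g - 5)*(g^3 + 6*g^2 + 8*g) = (g - 5)*(g + 4)*(g^2 + 2*g) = (g - 5)*(g + 2)*(g + 4)*(g)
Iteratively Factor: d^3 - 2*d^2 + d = (d - 1)*(d^2 - d) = d*(d - 1)*(d - 1)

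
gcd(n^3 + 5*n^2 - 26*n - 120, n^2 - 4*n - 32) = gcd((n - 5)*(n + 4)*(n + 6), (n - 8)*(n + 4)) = n + 4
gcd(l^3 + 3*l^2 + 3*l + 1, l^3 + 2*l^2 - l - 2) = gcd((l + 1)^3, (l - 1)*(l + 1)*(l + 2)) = l + 1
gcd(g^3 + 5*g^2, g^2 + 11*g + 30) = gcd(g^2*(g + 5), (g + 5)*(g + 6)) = g + 5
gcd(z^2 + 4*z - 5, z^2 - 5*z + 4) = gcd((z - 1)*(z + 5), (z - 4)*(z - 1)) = z - 1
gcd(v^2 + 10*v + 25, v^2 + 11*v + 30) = v + 5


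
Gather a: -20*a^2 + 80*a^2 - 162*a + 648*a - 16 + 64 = 60*a^2 + 486*a + 48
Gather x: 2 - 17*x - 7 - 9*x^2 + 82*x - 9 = -9*x^2 + 65*x - 14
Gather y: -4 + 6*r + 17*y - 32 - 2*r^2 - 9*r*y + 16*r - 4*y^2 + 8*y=-2*r^2 + 22*r - 4*y^2 + y*(25 - 9*r) - 36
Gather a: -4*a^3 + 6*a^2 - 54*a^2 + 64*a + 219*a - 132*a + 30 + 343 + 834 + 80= -4*a^3 - 48*a^2 + 151*a + 1287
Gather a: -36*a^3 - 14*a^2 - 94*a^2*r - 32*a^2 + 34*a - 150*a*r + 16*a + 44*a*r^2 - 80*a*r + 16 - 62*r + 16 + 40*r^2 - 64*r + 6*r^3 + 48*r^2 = -36*a^3 + a^2*(-94*r - 46) + a*(44*r^2 - 230*r + 50) + 6*r^3 + 88*r^2 - 126*r + 32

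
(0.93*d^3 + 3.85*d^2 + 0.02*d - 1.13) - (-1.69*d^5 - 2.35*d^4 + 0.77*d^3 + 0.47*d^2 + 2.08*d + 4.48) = 1.69*d^5 + 2.35*d^4 + 0.16*d^3 + 3.38*d^2 - 2.06*d - 5.61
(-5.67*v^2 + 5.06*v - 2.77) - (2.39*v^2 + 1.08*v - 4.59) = -8.06*v^2 + 3.98*v + 1.82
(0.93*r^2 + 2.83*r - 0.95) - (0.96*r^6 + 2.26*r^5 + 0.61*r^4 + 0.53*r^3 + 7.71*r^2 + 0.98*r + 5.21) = -0.96*r^6 - 2.26*r^5 - 0.61*r^4 - 0.53*r^3 - 6.78*r^2 + 1.85*r - 6.16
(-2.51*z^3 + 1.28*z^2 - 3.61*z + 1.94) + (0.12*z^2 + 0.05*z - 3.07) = -2.51*z^3 + 1.4*z^2 - 3.56*z - 1.13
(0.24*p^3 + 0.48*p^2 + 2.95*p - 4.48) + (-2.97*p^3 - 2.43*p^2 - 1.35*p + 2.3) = -2.73*p^3 - 1.95*p^2 + 1.6*p - 2.18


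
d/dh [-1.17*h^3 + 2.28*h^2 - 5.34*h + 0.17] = -3.51*h^2 + 4.56*h - 5.34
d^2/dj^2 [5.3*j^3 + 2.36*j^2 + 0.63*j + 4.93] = 31.8*j + 4.72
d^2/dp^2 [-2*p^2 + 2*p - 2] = -4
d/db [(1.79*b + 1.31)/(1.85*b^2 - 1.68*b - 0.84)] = (-3.3115*b^2 - 4.847*b + 0.6972)/(3.4225*b^4 - 6.216*b^3 - 0.285600000000001*b^2 + 2.8224*b + 0.7056)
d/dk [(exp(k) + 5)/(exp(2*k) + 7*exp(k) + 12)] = (-(exp(k) + 5)*(2*exp(k) + 7) + exp(2*k) + 7*exp(k) + 12)*exp(k)/(exp(2*k) + 7*exp(k) + 12)^2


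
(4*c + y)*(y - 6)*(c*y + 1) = 4*c^2*y^2 - 24*c^2*y + c*y^3 - 6*c*y^2 + 4*c*y - 24*c + y^2 - 6*y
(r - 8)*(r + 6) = r^2 - 2*r - 48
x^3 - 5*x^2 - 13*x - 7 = (x - 7)*(x + 1)^2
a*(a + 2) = a^2 + 2*a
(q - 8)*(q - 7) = q^2 - 15*q + 56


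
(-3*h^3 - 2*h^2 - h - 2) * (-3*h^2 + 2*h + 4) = 9*h^5 - 13*h^3 - 4*h^2 - 8*h - 8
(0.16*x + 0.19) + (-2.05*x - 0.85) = -1.89*x - 0.66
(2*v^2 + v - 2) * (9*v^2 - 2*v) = 18*v^4 + 5*v^3 - 20*v^2 + 4*v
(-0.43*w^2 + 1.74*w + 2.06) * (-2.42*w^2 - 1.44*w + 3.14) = 1.0406*w^4 - 3.5916*w^3 - 8.841*w^2 + 2.4972*w + 6.4684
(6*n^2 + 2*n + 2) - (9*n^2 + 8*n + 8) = -3*n^2 - 6*n - 6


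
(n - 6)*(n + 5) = n^2 - n - 30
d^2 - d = d*(d - 1)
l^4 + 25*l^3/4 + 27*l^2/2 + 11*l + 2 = (l + 1/4)*(l + 2)^3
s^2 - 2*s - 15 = (s - 5)*(s + 3)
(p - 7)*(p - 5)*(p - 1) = p^3 - 13*p^2 + 47*p - 35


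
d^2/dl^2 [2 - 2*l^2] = -4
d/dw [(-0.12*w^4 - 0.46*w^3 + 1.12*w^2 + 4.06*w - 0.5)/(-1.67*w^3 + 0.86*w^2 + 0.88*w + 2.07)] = (0.2004*w^6 - 0.2064*w^5 + 1.158*w^4 + 11.7572*w^3 - 7.8676*w^2 + 5.4968*w + 8.8442)/(2.7889*w^6 - 2.8724*w^5 - 2.1996*w^4 - 5.4002*w^3 + 4.3348*w^2 + 3.6432*w + 4.2849)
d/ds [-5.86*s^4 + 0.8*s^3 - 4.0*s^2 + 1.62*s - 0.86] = -23.44*s^3 + 2.4*s^2 - 8.0*s + 1.62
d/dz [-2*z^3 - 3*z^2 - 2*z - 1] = -6*z^2 - 6*z - 2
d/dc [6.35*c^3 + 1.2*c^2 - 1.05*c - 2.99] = 19.05*c^2 + 2.4*c - 1.05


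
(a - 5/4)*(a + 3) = a^2 + 7*a/4 - 15/4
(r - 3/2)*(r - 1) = r^2 - 5*r/2 + 3/2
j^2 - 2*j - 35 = (j - 7)*(j + 5)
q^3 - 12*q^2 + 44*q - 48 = (q - 6)*(q - 4)*(q - 2)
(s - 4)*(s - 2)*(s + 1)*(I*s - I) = I*s^4 - 6*I*s^3 + 7*I*s^2 + 6*I*s - 8*I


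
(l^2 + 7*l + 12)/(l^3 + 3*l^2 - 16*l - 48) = 1/(l - 4)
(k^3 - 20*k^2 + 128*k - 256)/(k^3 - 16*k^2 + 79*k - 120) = (k^2 - 12*k + 32)/(k^2 - 8*k + 15)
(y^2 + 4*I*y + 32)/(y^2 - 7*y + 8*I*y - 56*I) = (y - 4*I)/(y - 7)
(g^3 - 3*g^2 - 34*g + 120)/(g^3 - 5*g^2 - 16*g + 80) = (g + 6)/(g + 4)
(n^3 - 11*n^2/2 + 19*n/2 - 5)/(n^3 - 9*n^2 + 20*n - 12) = (n - 5/2)/(n - 6)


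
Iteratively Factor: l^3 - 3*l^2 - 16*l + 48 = (l + 4)*(l^2 - 7*l + 12) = (l - 4)*(l + 4)*(l - 3)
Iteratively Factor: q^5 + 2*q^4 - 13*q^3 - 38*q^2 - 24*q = (q - 4)*(q^4 + 6*q^3 + 11*q^2 + 6*q) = (q - 4)*(q + 3)*(q^3 + 3*q^2 + 2*q) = (q - 4)*(q + 2)*(q + 3)*(q^2 + q) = q*(q - 4)*(q + 2)*(q + 3)*(q + 1)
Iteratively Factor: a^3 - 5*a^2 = (a)*(a^2 - 5*a) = a*(a - 5)*(a)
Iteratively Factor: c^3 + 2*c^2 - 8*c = (c - 2)*(c^2 + 4*c) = c*(c - 2)*(c + 4)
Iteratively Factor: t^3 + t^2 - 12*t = (t - 3)*(t^2 + 4*t) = t*(t - 3)*(t + 4)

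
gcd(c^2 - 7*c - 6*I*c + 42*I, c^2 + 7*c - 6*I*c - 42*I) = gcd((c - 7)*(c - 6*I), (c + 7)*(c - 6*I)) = c - 6*I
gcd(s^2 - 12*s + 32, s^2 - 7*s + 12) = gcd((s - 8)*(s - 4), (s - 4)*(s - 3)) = s - 4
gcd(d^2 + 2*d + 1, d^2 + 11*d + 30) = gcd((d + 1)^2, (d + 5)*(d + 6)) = 1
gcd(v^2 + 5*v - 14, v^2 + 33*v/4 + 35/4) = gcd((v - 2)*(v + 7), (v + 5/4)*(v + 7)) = v + 7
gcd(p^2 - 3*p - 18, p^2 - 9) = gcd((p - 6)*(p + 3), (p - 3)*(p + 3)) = p + 3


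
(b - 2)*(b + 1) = b^2 - b - 2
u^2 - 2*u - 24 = (u - 6)*(u + 4)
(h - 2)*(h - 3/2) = h^2 - 7*h/2 + 3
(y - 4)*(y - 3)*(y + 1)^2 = y^4 - 5*y^3 - y^2 + 17*y + 12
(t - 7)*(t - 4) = t^2 - 11*t + 28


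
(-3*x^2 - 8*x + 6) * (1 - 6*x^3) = 18*x^5 + 48*x^4 - 36*x^3 - 3*x^2 - 8*x + 6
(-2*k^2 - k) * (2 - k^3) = 2*k^5 + k^4 - 4*k^2 - 2*k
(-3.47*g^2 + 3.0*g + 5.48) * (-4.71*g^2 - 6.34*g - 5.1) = 16.3437*g^4 + 7.8698*g^3 - 27.1338*g^2 - 50.0432*g - 27.948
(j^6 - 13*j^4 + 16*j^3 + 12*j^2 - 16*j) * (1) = j^6 - 13*j^4 + 16*j^3 + 12*j^2 - 16*j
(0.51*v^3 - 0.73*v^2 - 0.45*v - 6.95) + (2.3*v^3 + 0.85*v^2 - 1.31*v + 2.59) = 2.81*v^3 + 0.12*v^2 - 1.76*v - 4.36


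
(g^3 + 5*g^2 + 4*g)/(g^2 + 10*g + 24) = g*(g + 1)/(g + 6)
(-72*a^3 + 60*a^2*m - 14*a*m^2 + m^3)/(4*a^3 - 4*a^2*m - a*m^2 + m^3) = (-36*a^2 + 12*a*m - m^2)/(2*a^2 - a*m - m^2)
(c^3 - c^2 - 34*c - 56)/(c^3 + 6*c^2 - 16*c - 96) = (c^2 - 5*c - 14)/(c^2 + 2*c - 24)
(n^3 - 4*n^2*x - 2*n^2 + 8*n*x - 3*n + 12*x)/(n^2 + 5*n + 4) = (n^2 - 4*n*x - 3*n + 12*x)/(n + 4)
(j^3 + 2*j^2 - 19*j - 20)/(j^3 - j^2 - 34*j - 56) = (-j^3 - 2*j^2 + 19*j + 20)/(-j^3 + j^2 + 34*j + 56)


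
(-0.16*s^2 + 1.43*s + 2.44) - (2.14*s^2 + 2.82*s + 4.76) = -2.3*s^2 - 1.39*s - 2.32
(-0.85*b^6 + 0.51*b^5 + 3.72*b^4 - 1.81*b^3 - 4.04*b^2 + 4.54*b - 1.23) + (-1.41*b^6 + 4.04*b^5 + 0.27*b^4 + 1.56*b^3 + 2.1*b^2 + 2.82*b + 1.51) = -2.26*b^6 + 4.55*b^5 + 3.99*b^4 - 0.25*b^3 - 1.94*b^2 + 7.36*b + 0.28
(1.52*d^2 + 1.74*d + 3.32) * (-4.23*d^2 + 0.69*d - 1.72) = -6.4296*d^4 - 6.3114*d^3 - 15.4574*d^2 - 0.702*d - 5.7104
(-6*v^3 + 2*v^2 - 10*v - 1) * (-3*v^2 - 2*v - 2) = 18*v^5 + 6*v^4 + 38*v^3 + 19*v^2 + 22*v + 2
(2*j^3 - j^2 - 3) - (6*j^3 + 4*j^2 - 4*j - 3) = -4*j^3 - 5*j^2 + 4*j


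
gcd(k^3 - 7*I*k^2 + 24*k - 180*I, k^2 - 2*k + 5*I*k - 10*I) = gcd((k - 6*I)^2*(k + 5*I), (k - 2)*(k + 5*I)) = k + 5*I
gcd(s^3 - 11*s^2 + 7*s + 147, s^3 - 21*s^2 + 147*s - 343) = s^2 - 14*s + 49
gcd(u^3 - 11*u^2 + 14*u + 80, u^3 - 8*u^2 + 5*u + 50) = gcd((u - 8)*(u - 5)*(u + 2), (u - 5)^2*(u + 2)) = u^2 - 3*u - 10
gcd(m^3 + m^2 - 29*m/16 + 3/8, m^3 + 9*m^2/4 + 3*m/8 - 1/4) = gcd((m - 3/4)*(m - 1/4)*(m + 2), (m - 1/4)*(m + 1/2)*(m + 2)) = m^2 + 7*m/4 - 1/2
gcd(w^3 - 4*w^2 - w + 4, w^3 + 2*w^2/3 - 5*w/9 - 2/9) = w + 1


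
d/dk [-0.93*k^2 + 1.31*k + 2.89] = 1.31 - 1.86*k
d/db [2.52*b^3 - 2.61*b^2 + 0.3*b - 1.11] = 7.56*b^2 - 5.22*b + 0.3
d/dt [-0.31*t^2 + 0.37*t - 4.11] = 0.37 - 0.62*t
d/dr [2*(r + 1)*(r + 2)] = 4*r + 6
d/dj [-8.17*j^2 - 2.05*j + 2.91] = -16.34*j - 2.05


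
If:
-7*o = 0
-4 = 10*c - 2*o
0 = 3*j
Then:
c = -2/5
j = 0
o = 0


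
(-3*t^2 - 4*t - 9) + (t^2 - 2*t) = -2*t^2 - 6*t - 9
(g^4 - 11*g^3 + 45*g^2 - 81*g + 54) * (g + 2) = g^5 - 9*g^4 + 23*g^3 + 9*g^2 - 108*g + 108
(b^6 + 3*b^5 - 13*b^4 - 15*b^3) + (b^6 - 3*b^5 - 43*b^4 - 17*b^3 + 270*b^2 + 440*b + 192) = 2*b^6 - 56*b^4 - 32*b^3 + 270*b^2 + 440*b + 192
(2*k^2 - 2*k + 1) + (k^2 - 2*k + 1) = 3*k^2 - 4*k + 2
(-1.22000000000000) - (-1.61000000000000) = 0.390000000000000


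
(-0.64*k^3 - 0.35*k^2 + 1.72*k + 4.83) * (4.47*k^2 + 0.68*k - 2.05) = -2.8608*k^5 - 1.9997*k^4 + 8.7624*k^3 + 23.4772*k^2 - 0.2416*k - 9.9015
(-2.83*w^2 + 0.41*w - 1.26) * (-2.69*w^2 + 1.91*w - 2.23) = 7.6127*w^4 - 6.5082*w^3 + 10.4834*w^2 - 3.3209*w + 2.8098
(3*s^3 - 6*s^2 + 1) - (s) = 3*s^3 - 6*s^2 - s + 1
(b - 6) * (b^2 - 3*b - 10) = b^3 - 9*b^2 + 8*b + 60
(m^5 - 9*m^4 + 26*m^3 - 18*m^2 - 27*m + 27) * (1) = m^5 - 9*m^4 + 26*m^3 - 18*m^2 - 27*m + 27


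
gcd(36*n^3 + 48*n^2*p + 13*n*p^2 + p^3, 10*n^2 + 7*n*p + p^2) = 1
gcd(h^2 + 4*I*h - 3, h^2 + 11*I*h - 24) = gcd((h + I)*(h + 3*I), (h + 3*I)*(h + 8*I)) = h + 3*I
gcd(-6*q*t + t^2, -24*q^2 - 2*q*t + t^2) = 6*q - t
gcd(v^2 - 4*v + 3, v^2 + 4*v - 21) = v - 3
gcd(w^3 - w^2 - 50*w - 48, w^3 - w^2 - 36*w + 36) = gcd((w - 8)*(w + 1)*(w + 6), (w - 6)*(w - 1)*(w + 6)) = w + 6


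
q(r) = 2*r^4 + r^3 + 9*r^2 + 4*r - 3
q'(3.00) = 301.00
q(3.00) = 279.00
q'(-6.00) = -1724.00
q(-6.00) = 2673.00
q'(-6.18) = -1880.90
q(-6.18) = 2997.30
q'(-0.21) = 0.28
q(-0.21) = -3.45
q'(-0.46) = -4.42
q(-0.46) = -2.94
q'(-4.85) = -925.41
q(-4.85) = 1181.83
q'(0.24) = 8.60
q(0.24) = -1.50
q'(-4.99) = -1005.13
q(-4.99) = 1316.92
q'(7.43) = 3584.73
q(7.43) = 7028.90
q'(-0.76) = -11.46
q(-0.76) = -0.61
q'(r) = 8*r^3 + 3*r^2 + 18*r + 4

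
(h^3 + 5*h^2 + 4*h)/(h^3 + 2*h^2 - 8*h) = (h + 1)/(h - 2)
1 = 1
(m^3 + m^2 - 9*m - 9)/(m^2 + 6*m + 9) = (m^2 - 2*m - 3)/(m + 3)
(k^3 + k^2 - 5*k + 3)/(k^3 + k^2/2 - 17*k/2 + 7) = 2*(k^2 + 2*k - 3)/(2*k^2 + 3*k - 14)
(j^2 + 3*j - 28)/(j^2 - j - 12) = (j + 7)/(j + 3)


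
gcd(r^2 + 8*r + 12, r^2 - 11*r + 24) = 1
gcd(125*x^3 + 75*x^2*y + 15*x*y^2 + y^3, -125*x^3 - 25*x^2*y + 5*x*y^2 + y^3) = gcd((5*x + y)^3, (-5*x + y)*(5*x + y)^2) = 25*x^2 + 10*x*y + y^2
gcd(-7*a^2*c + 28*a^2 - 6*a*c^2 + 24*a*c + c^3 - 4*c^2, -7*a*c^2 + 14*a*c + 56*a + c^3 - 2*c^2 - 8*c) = 7*a*c - 28*a - c^2 + 4*c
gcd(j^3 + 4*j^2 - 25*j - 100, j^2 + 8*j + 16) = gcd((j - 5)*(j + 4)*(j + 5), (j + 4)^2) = j + 4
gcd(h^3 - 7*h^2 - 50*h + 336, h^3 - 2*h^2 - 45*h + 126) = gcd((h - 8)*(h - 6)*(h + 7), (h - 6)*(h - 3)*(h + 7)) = h^2 + h - 42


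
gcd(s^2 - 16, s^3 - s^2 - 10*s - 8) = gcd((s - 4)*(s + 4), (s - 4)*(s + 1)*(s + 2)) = s - 4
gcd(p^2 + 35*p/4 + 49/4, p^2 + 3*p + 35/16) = p + 7/4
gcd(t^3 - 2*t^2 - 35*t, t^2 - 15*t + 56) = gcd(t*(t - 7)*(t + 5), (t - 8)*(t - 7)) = t - 7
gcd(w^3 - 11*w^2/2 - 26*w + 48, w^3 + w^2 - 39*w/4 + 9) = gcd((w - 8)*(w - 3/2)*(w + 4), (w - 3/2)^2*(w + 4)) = w^2 + 5*w/2 - 6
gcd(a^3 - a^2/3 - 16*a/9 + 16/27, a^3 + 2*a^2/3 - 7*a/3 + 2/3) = a - 1/3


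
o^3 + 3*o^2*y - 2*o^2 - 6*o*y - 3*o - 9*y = (o - 3)*(o + 1)*(o + 3*y)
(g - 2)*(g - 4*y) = g^2 - 4*g*y - 2*g + 8*y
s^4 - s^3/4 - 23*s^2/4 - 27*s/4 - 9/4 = (s - 3)*(s + 3/4)*(s + 1)^2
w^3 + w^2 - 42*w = w*(w - 6)*(w + 7)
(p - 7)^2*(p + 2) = p^3 - 12*p^2 + 21*p + 98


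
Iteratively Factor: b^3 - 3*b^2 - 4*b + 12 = (b + 2)*(b^2 - 5*b + 6) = (b - 3)*(b + 2)*(b - 2)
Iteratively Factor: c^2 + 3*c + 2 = (c + 1)*(c + 2)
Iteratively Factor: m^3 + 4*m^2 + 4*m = (m)*(m^2 + 4*m + 4) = m*(m + 2)*(m + 2)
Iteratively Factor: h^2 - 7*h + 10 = (h - 5)*(h - 2)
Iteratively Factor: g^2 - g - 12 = (g - 4)*(g + 3)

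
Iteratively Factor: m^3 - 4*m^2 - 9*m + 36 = (m - 3)*(m^2 - m - 12) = (m - 4)*(m - 3)*(m + 3)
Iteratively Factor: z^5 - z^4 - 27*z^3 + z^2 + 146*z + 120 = (z - 3)*(z^4 + 2*z^3 - 21*z^2 - 62*z - 40) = (z - 3)*(z + 1)*(z^3 + z^2 - 22*z - 40) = (z - 5)*(z - 3)*(z + 1)*(z^2 + 6*z + 8) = (z - 5)*(z - 3)*(z + 1)*(z + 4)*(z + 2)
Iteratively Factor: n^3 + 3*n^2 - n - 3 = (n + 1)*(n^2 + 2*n - 3) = (n - 1)*(n + 1)*(n + 3)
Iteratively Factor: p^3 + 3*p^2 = (p)*(p^2 + 3*p) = p^2*(p + 3)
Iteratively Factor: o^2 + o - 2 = (o - 1)*(o + 2)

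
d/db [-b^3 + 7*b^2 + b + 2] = -3*b^2 + 14*b + 1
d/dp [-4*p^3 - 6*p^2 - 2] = 12*p*(-p - 1)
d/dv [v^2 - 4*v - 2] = 2*v - 4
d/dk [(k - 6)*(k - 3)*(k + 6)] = 3*k^2 - 6*k - 36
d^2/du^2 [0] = 0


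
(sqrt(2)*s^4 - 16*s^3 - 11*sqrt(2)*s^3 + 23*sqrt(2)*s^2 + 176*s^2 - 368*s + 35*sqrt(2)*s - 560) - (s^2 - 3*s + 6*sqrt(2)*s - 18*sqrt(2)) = sqrt(2)*s^4 - 16*s^3 - 11*sqrt(2)*s^3 + 23*sqrt(2)*s^2 + 175*s^2 - 365*s + 29*sqrt(2)*s - 560 + 18*sqrt(2)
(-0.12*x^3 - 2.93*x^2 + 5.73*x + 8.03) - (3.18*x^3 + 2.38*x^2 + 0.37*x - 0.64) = -3.3*x^3 - 5.31*x^2 + 5.36*x + 8.67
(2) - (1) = 1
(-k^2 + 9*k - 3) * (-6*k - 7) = 6*k^3 - 47*k^2 - 45*k + 21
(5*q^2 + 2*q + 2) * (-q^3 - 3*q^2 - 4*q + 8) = -5*q^5 - 17*q^4 - 28*q^3 + 26*q^2 + 8*q + 16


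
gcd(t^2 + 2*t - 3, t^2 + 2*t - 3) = t^2 + 2*t - 3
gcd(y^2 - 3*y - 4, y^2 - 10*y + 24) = y - 4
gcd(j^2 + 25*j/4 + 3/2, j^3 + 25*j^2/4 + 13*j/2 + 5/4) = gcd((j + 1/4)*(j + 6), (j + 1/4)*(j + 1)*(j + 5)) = j + 1/4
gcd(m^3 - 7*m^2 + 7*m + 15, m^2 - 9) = m - 3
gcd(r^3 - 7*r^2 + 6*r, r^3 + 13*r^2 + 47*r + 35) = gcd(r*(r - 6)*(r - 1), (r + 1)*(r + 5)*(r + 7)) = 1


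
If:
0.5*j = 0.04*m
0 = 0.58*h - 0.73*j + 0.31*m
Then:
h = -0.433793103448276*m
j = 0.08*m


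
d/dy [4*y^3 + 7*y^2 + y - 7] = 12*y^2 + 14*y + 1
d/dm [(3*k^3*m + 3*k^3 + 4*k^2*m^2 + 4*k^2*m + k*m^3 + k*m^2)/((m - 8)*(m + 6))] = k*(-3*k^2*m^2 - 6*k^2*m - 138*k^2 - 12*k*m^2 - 384*k*m - 192*k + m^4 - 4*m^3 - 146*m^2 - 96*m)/(m^4 - 4*m^3 - 92*m^2 + 192*m + 2304)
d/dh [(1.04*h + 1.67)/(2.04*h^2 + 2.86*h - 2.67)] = (2.1216*h^2 + 2.9744*h - (1.04*h + 1.67)*(4.08*h + 2.86) - 2.7768)/(2.04*h^2 + 2.86*h - 2.67)^2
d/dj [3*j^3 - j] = 9*j^2 - 1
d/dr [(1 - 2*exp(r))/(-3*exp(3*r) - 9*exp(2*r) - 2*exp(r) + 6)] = (-12*exp(3*r) - 9*exp(2*r) + 18*exp(r) - 10)*exp(r)/(9*exp(6*r) + 54*exp(5*r) + 93*exp(4*r) - 104*exp(2*r) - 24*exp(r) + 36)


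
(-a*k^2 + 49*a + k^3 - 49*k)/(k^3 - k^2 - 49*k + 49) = (-a + k)/(k - 1)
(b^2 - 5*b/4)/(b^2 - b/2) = (4*b - 5)/(2*(2*b - 1))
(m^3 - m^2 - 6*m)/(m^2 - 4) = m*(m - 3)/(m - 2)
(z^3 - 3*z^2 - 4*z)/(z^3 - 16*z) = (z + 1)/(z + 4)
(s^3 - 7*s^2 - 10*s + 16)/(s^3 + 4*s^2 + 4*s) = (s^2 - 9*s + 8)/(s*(s + 2))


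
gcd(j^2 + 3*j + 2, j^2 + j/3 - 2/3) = j + 1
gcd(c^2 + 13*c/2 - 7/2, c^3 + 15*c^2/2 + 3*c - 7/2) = c^2 + 13*c/2 - 7/2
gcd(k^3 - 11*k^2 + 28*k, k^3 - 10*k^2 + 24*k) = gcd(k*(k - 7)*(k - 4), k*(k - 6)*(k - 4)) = k^2 - 4*k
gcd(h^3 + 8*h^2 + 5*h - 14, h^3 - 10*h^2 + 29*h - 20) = h - 1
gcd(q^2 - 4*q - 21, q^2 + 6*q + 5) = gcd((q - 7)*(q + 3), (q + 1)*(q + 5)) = 1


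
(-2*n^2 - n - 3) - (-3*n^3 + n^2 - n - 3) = 3*n^3 - 3*n^2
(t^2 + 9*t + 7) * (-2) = -2*t^2 - 18*t - 14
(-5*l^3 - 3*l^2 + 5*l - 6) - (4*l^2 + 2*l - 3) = -5*l^3 - 7*l^2 + 3*l - 3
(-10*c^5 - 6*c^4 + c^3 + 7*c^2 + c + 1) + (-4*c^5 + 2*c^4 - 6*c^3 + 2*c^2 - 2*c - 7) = -14*c^5 - 4*c^4 - 5*c^3 + 9*c^2 - c - 6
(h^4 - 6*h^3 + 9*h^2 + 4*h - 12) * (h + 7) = h^5 + h^4 - 33*h^3 + 67*h^2 + 16*h - 84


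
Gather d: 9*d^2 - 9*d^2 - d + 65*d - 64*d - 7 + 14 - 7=0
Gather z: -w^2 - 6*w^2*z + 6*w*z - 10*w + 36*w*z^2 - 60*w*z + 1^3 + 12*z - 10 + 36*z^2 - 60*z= -w^2 - 10*w + z^2*(36*w + 36) + z*(-6*w^2 - 54*w - 48) - 9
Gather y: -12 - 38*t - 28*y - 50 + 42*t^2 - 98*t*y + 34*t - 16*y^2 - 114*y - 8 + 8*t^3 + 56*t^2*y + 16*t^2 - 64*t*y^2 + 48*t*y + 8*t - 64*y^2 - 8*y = 8*t^3 + 58*t^2 + 4*t + y^2*(-64*t - 80) + y*(56*t^2 - 50*t - 150) - 70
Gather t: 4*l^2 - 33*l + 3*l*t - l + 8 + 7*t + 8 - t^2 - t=4*l^2 - 34*l - t^2 + t*(3*l + 6) + 16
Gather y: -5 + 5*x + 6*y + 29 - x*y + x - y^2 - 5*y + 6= 6*x - y^2 + y*(1 - x) + 30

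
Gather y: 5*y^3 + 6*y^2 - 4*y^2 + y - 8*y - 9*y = 5*y^3 + 2*y^2 - 16*y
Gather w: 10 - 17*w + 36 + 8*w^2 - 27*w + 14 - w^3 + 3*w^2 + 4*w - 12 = -w^3 + 11*w^2 - 40*w + 48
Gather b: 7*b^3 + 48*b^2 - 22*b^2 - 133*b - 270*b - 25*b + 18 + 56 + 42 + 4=7*b^3 + 26*b^2 - 428*b + 120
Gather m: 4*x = 4*x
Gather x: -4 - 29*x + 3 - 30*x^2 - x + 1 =-30*x^2 - 30*x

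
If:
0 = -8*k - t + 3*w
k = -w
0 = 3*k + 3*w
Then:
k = -w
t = 11*w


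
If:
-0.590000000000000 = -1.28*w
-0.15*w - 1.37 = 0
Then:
No Solution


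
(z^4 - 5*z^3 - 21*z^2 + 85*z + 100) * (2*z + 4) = 2*z^5 - 6*z^4 - 62*z^3 + 86*z^2 + 540*z + 400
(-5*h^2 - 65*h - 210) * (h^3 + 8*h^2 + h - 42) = -5*h^5 - 105*h^4 - 735*h^3 - 1535*h^2 + 2520*h + 8820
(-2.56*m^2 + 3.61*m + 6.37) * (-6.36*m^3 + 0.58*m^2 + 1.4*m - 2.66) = 16.2816*m^5 - 24.4444*m^4 - 42.0034*m^3 + 15.5582*m^2 - 0.684600000000001*m - 16.9442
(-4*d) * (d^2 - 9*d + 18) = -4*d^3 + 36*d^2 - 72*d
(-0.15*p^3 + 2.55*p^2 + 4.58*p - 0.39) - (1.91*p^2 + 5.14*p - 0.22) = -0.15*p^3 + 0.64*p^2 - 0.56*p - 0.17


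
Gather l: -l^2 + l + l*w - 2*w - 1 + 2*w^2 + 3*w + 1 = -l^2 + l*(w + 1) + 2*w^2 + w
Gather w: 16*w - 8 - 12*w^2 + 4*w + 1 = -12*w^2 + 20*w - 7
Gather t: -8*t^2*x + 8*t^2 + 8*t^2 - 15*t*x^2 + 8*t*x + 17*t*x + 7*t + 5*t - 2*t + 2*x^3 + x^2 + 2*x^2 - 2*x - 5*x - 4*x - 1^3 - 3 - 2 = t^2*(16 - 8*x) + t*(-15*x^2 + 25*x + 10) + 2*x^3 + 3*x^2 - 11*x - 6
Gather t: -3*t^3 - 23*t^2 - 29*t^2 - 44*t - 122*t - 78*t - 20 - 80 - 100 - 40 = -3*t^3 - 52*t^2 - 244*t - 240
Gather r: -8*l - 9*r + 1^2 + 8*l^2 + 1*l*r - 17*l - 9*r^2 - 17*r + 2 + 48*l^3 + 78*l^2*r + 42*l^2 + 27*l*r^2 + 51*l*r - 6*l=48*l^3 + 50*l^2 - 31*l + r^2*(27*l - 9) + r*(78*l^2 + 52*l - 26) + 3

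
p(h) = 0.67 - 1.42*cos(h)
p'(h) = 1.42*sin(h)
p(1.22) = 0.18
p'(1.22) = 1.33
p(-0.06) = -0.75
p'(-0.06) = -0.09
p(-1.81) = 1.01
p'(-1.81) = -1.38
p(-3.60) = 1.94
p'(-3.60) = 0.63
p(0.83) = -0.29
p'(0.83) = 1.05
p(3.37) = 2.05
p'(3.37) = -0.32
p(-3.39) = 2.05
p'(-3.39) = 0.35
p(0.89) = -0.22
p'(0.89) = 1.10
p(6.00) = -0.69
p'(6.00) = -0.40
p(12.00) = -0.53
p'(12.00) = -0.76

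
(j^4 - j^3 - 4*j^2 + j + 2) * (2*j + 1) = 2*j^5 - j^4 - 9*j^3 - 2*j^2 + 5*j + 2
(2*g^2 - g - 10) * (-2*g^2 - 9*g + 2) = -4*g^4 - 16*g^3 + 33*g^2 + 88*g - 20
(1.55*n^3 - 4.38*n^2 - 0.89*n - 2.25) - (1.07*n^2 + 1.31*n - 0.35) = 1.55*n^3 - 5.45*n^2 - 2.2*n - 1.9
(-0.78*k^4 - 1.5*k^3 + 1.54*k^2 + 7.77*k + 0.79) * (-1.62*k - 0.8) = 1.2636*k^5 + 3.054*k^4 - 1.2948*k^3 - 13.8194*k^2 - 7.4958*k - 0.632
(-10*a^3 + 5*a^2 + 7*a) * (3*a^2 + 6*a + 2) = -30*a^5 - 45*a^4 + 31*a^3 + 52*a^2 + 14*a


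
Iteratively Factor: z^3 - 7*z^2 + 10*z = (z - 5)*(z^2 - 2*z) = z*(z - 5)*(z - 2)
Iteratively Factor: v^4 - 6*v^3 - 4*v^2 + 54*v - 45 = (v + 3)*(v^3 - 9*v^2 + 23*v - 15) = (v - 3)*(v + 3)*(v^2 - 6*v + 5) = (v - 3)*(v - 1)*(v + 3)*(v - 5)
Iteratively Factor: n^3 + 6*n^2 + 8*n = (n + 4)*(n^2 + 2*n) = (n + 2)*(n + 4)*(n)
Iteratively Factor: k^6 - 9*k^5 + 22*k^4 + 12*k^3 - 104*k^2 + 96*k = (k - 2)*(k^5 - 7*k^4 + 8*k^3 + 28*k^2 - 48*k) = (k - 3)*(k - 2)*(k^4 - 4*k^3 - 4*k^2 + 16*k) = (k - 3)*(k - 2)*(k + 2)*(k^3 - 6*k^2 + 8*k) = (k - 4)*(k - 3)*(k - 2)*(k + 2)*(k^2 - 2*k) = k*(k - 4)*(k - 3)*(k - 2)*(k + 2)*(k - 2)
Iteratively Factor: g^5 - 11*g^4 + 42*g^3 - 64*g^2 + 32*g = (g - 2)*(g^4 - 9*g^3 + 24*g^2 - 16*g) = (g - 4)*(g - 2)*(g^3 - 5*g^2 + 4*g) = (g - 4)*(g - 2)*(g - 1)*(g^2 - 4*g) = g*(g - 4)*(g - 2)*(g - 1)*(g - 4)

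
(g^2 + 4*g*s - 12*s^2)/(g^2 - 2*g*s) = (g + 6*s)/g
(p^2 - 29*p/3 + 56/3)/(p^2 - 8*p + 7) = (p - 8/3)/(p - 1)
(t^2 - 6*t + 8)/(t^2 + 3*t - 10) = (t - 4)/(t + 5)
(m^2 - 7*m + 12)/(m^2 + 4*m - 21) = (m - 4)/(m + 7)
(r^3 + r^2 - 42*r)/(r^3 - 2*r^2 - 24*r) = (r + 7)/(r + 4)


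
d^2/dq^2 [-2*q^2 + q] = -4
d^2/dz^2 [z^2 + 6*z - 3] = 2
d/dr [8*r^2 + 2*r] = 16*r + 2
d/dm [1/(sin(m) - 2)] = -cos(m)/(sin(m) - 2)^2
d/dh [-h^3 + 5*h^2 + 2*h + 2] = -3*h^2 + 10*h + 2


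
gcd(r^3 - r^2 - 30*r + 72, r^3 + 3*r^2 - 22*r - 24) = r^2 + 2*r - 24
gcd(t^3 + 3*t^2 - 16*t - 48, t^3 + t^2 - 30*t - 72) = t^2 + 7*t + 12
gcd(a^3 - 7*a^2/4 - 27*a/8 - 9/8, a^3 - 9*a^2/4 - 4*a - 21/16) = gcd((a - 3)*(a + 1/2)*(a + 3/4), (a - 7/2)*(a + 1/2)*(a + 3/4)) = a^2 + 5*a/4 + 3/8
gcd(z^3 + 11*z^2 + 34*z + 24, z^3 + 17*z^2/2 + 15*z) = z + 6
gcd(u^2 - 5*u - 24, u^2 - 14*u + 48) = u - 8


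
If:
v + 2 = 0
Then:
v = -2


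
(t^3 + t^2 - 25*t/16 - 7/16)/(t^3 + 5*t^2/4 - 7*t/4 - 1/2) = (t + 7/4)/(t + 2)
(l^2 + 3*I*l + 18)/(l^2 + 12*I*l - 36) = (l - 3*I)/(l + 6*I)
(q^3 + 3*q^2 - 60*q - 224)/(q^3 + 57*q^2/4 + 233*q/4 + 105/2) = 4*(q^2 - 4*q - 32)/(4*q^2 + 29*q + 30)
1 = 1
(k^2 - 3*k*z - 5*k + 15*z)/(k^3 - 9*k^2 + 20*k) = (k - 3*z)/(k*(k - 4))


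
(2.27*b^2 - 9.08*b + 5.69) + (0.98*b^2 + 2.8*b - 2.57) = 3.25*b^2 - 6.28*b + 3.12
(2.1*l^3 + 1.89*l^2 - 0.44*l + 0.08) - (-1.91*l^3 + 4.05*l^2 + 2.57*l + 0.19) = 4.01*l^3 - 2.16*l^2 - 3.01*l - 0.11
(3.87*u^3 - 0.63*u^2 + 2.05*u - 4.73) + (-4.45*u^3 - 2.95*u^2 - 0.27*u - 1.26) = -0.58*u^3 - 3.58*u^2 + 1.78*u - 5.99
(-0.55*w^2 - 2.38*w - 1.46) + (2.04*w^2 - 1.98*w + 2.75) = 1.49*w^2 - 4.36*w + 1.29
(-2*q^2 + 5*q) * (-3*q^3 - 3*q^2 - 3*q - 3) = 6*q^5 - 9*q^4 - 9*q^3 - 9*q^2 - 15*q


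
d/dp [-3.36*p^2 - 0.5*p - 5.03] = -6.72*p - 0.5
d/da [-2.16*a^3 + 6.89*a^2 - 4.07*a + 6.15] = -6.48*a^2 + 13.78*a - 4.07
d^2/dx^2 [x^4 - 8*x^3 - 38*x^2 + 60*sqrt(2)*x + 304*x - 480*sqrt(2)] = 12*x^2 - 48*x - 76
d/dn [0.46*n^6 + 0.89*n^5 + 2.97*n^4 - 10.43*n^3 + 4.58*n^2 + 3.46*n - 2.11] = 2.76*n^5 + 4.45*n^4 + 11.88*n^3 - 31.29*n^2 + 9.16*n + 3.46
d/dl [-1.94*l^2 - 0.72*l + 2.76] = -3.88*l - 0.72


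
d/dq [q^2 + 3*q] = 2*q + 3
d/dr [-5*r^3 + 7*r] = 7 - 15*r^2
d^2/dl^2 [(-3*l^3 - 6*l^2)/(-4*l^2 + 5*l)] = 390/(64*l^3 - 240*l^2 + 300*l - 125)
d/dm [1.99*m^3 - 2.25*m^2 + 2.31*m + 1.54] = 5.97*m^2 - 4.5*m + 2.31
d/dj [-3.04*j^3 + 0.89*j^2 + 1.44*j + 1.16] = -9.12*j^2 + 1.78*j + 1.44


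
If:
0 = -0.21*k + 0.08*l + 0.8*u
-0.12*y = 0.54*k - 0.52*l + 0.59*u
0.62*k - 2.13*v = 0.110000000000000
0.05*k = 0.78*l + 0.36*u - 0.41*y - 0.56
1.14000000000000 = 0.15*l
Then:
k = 4.11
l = 7.60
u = 0.32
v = 1.14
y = 12.87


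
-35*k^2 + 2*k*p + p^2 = (-5*k + p)*(7*k + p)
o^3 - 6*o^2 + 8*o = o*(o - 4)*(o - 2)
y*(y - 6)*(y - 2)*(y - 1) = y^4 - 9*y^3 + 20*y^2 - 12*y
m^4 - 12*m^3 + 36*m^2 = m^2*(m - 6)^2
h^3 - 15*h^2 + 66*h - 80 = (h - 8)*(h - 5)*(h - 2)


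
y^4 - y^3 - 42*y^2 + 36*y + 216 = (y - 6)*(y - 3)*(y + 2)*(y + 6)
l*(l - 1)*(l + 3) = l^3 + 2*l^2 - 3*l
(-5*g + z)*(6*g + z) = -30*g^2 + g*z + z^2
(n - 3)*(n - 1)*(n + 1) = n^3 - 3*n^2 - n + 3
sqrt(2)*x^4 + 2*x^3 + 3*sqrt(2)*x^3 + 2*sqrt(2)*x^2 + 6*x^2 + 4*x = x*(x + 2)*(x + sqrt(2))*(sqrt(2)*x + sqrt(2))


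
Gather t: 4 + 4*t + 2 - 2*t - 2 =2*t + 4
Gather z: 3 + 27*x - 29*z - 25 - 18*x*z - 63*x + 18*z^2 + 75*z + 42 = -36*x + 18*z^2 + z*(46 - 18*x) + 20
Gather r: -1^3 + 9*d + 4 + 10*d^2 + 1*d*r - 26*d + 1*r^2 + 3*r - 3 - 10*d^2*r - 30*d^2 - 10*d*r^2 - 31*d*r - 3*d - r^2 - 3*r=-20*d^2 - 10*d*r^2 - 20*d + r*(-10*d^2 - 30*d)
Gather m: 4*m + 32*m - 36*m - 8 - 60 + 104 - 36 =0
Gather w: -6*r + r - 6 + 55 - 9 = 40 - 5*r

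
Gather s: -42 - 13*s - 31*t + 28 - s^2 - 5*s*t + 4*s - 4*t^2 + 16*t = -s^2 + s*(-5*t - 9) - 4*t^2 - 15*t - 14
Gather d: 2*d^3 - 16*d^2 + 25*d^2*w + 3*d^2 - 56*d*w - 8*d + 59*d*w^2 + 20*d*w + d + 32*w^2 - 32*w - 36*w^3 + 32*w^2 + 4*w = 2*d^3 + d^2*(25*w - 13) + d*(59*w^2 - 36*w - 7) - 36*w^3 + 64*w^2 - 28*w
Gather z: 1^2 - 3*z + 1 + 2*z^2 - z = 2*z^2 - 4*z + 2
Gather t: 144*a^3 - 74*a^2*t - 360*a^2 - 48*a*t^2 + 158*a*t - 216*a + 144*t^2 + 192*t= 144*a^3 - 360*a^2 - 216*a + t^2*(144 - 48*a) + t*(-74*a^2 + 158*a + 192)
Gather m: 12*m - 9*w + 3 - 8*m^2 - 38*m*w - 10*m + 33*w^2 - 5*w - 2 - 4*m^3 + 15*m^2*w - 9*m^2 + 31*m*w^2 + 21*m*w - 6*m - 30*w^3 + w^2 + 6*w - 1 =-4*m^3 + m^2*(15*w - 17) + m*(31*w^2 - 17*w - 4) - 30*w^3 + 34*w^2 - 8*w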